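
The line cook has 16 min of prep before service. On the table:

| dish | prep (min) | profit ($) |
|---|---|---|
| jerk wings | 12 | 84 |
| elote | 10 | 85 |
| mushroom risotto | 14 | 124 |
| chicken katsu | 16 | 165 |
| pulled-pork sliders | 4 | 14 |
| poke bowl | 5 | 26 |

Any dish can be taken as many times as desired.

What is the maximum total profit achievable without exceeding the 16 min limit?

Chicken katsu uses 16 of the 16 min and totals 165.
That's the maximum — no swap from here does better than 165.

165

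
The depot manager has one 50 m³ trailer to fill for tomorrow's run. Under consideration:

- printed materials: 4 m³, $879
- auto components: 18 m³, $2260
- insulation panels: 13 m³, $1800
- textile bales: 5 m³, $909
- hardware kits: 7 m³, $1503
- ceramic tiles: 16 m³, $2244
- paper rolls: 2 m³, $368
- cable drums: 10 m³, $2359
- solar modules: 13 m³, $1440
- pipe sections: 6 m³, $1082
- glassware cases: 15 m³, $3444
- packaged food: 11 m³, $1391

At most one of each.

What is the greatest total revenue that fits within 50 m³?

10544

By revenue per m³: cable drums 235.90, glassware cases 229.60, printed materials 219.75 lead.
Taking printed materials + textile bales + hardware kits + paper rolls + cable drums + pipe sections + glassware cases: 49 m³ used, 10544 in revenue.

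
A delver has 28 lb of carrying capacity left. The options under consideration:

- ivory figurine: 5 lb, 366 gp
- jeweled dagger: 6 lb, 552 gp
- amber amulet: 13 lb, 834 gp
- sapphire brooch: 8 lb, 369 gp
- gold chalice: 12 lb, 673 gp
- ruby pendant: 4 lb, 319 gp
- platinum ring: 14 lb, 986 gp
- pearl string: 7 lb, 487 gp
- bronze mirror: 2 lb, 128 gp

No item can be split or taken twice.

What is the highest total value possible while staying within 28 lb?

By value per lb: jeweled dagger 92.00, ruby pendant 79.75, ivory figurine 73.20 lead.
Taking the top-ratio items first gives ivory figurine + jeweled dagger + ruby pendant + pearl string + bronze mirror for 1852 (24 lb).
Replace pearl string and bronze mirror with amber amulet: the trade gains 219 net, giving 2071 at 28 lb.
An exhaustive check of the 512 subsets confirms 2071.

2071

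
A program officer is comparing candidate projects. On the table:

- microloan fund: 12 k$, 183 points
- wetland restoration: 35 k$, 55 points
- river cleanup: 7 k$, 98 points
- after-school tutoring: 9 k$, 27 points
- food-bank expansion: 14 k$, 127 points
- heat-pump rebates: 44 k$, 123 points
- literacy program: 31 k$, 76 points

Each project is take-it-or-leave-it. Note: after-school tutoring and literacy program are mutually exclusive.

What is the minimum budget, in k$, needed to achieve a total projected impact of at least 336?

33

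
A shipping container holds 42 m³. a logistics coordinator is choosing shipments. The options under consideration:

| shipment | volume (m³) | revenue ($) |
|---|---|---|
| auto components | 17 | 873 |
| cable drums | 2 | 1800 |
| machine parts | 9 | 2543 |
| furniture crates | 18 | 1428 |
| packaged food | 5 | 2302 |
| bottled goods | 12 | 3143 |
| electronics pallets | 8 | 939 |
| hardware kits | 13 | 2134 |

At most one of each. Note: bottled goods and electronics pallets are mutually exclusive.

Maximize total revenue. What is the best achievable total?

Density check — cable drums 900.00, packaged food 460.40, machine parts 282.56 are the best per m³.
Best packing: cable drums + machine parts + packaged food + bottled goods + hardware kits — 41 m³, 11922 total.
That's the maximum — no feasible swap from here does better than 11922.

11922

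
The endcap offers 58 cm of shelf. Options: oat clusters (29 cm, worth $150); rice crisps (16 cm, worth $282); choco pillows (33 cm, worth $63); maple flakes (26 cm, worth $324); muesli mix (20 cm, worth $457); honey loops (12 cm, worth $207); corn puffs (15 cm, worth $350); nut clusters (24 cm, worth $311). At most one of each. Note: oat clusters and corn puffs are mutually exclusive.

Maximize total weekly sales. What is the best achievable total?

1089

By weekly sales per cm: corn puffs 23.33, muesli mix 22.85, rice crisps 17.62, honey loops 17.25 lead.
Taking rice crisps + muesli mix + corn puffs: 51 cm used, 1089 in weekly sales.
The closest alternative, muesli mix + honey loops + corn puffs, reaches only 1014.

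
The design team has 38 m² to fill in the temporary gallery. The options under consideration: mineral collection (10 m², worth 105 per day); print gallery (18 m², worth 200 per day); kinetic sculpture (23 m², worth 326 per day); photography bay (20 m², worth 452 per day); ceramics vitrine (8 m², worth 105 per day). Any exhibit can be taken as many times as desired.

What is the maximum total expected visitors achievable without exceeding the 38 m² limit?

Mineral collection + photography bay + ceramics vitrine uses 38 of the 38 m² and totals 662.
No other feasible combination exceeds 662.

662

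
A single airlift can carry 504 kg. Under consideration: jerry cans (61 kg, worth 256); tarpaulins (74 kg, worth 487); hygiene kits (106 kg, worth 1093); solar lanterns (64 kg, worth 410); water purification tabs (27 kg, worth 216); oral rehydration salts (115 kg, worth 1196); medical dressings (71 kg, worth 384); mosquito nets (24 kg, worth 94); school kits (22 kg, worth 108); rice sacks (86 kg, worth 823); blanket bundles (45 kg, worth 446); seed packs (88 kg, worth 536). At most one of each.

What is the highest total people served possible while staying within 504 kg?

4504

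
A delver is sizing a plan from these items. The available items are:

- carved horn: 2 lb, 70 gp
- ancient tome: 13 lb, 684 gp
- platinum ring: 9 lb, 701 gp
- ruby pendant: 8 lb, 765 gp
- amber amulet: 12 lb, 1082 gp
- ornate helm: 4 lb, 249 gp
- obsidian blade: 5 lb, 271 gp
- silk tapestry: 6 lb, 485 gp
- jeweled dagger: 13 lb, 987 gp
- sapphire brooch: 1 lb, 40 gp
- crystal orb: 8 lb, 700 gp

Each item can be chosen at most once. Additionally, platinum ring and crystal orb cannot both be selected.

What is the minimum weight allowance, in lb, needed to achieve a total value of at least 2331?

Need the lightest bundle worth ≥ 2331.
ruby pendant + amber amulet + silk tapestry: 2332 value at 26 lb.
Below 26 lb the best achievable stays under 2331.

26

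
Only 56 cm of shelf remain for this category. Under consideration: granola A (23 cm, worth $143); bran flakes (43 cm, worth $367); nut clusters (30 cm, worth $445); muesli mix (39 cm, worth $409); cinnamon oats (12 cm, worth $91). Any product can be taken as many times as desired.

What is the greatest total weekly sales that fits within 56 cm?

627

Density check — nut clusters 14.83, muesli mix 10.49, bran flakes 8.53, cinnamon oats 7.58 are the best per cm.
Nut clusters + 2×cinnamon oats uses 54 of the 56 cm and totals 627.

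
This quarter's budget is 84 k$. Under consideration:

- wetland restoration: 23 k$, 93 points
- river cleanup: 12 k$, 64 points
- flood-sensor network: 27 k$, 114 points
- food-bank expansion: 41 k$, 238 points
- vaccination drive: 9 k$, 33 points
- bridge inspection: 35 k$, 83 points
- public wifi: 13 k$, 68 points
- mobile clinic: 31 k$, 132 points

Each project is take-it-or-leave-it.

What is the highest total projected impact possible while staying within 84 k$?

434

A density-first pass picks river cleanup + food-bank expansion + vaccination drive + public wifi — 403 at 75 k$.
Replace vaccination drive and public wifi with mobile clinic: the trade gains 31 net, giving 434 at 84 k$.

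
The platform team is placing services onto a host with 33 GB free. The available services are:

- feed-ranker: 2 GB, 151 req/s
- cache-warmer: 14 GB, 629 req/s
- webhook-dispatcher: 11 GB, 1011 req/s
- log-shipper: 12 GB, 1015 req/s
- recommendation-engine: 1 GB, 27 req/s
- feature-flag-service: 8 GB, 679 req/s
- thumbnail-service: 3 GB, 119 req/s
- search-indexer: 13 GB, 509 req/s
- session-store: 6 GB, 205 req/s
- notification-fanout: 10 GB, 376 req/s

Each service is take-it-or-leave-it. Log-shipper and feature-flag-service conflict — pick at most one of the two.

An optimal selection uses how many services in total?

5

Best achievable throughput is 2409.
For example feed-ranker + webhook-dispatcher + log-shipper + recommendation-engine + session-store achieves it, using 32 GB.
Any selection reaching 2409 contains exactly 5 services.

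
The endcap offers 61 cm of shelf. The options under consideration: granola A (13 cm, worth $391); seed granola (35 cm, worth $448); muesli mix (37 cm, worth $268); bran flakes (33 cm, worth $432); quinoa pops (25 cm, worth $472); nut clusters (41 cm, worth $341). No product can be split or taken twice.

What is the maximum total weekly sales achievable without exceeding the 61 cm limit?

Ranking by ratio (weekly sales/cm): granola A 30.08, quinoa pops 18.88, bran flakes 13.09, seed granola 12.80.
The ratio heuristic lands on granola A + quinoa pops (863) but leaves 23 cm idle.
Replace granola A with seed granola: the trade gains 57 net, giving 920 at 60 cm.
No other feasible combination exceeds 920.

920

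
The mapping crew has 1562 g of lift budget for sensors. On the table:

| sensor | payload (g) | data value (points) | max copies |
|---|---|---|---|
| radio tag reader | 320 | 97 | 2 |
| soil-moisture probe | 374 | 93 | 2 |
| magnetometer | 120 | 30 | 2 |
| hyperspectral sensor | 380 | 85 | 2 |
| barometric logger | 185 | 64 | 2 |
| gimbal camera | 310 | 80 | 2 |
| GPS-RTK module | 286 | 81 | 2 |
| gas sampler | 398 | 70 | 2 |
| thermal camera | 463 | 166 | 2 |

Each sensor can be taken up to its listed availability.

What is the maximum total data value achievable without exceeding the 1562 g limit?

523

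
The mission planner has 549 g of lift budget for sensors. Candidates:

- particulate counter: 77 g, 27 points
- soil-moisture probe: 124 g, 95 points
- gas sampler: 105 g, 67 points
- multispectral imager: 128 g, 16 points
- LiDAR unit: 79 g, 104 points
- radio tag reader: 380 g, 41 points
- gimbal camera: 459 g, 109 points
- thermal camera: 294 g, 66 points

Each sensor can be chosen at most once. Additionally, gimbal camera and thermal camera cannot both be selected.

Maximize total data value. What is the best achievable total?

309

By data value per g: LiDAR unit 1.32, soil-moisture probe 0.77, gas sampler 0.64, particulate counter 0.35 lead.
Best packing: particulate counter + soil-moisture probe + gas sampler + multispectral imager + LiDAR unit — 513 g, 309 total.
That's the maximum — no feasible swap from here does better than 309.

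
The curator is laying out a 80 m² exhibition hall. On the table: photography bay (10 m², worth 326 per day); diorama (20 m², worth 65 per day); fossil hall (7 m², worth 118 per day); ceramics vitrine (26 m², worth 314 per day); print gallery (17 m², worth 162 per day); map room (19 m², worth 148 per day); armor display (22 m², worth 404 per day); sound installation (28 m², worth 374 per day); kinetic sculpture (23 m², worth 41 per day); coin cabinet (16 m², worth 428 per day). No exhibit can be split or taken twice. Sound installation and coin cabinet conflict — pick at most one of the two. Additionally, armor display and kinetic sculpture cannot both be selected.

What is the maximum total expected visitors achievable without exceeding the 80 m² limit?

1472

The ratio heuristic lands on photography bay + fossil hall + print gallery + armor display + coin cabinet (1438) but leaves 8 m² idle.
Replace fossil hall and print gallery with ceramics vitrine: the trade gains 34 net, giving 1472 at 74 m².
No other feasible combination exceeds 1472.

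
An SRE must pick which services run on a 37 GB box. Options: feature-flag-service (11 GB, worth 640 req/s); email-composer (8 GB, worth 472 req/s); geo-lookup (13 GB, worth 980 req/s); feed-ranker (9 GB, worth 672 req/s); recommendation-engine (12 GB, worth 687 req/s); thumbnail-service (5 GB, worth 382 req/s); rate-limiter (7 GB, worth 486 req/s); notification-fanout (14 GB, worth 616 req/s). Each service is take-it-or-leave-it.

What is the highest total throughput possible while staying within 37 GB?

2610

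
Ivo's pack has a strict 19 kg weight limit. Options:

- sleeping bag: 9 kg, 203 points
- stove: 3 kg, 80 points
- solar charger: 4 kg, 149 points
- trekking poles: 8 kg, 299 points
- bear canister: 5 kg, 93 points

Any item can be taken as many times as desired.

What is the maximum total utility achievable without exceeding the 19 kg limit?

678

By utility per kg: trekking poles 37.38, solar charger 37.25, stove 26.67, sleeping bag 22.56 lead.
Best packing: stove + 2×trekking poles — 19 kg, 678 total.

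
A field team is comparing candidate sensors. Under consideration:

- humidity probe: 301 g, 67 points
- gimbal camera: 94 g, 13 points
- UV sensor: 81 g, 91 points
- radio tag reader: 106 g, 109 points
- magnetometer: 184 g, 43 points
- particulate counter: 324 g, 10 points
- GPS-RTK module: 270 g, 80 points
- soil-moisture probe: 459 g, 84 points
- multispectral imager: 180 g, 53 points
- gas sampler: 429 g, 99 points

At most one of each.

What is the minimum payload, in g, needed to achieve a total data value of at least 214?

Minimise g subject to total data value ≥ 214.
UV sensor + radio tag reader + multispectral imager: 253 data value at 367 g.
Any bundle with less than 367 g falls short of 214.

367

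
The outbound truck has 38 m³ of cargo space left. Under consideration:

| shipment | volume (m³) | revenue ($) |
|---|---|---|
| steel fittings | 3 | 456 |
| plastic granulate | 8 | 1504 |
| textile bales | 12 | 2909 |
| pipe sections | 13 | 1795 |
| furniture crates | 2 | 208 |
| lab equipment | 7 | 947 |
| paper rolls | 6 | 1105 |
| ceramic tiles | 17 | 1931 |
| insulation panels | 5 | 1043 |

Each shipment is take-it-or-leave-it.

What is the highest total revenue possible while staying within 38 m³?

A density-first pass picks steel fittings + plastic granulate + textile bales + furniture crates + paper rolls + insulation panels — 7225 at 36 m³.
Replace steel fittings and furniture crates with lab equipment: the trade gains 283 net, giving 7508 at 38 m³.
Runner-up plastic granulate + textile bales + pipe sections + insulation panels tops out at 7251.

7508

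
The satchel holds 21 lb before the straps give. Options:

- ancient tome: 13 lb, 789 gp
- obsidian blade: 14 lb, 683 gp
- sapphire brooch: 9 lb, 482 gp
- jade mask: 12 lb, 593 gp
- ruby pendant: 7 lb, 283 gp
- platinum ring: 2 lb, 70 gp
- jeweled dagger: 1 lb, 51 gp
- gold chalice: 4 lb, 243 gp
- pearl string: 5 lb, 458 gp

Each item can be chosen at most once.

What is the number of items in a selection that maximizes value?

Best achievable value is 1368.
For example ancient tome + platinum ring + jeweled dagger + pearl string achieves it, using 21 lb.
Every optimal selection uses 4 items.

4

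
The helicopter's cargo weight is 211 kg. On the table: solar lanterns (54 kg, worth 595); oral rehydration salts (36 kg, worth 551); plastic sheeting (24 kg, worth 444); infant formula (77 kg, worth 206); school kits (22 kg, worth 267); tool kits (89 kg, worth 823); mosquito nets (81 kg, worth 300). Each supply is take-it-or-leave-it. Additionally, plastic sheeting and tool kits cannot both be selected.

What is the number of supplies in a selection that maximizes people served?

Best achievable people served is 2236.
One optimal bundle: solar lanterns + oral rehydration salts + school kits + tool kits (201 kg).
All optima have 4 supplies.

4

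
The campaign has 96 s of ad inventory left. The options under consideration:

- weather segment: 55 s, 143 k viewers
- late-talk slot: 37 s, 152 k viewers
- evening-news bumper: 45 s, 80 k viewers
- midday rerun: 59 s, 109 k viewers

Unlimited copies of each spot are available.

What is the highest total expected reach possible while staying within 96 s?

304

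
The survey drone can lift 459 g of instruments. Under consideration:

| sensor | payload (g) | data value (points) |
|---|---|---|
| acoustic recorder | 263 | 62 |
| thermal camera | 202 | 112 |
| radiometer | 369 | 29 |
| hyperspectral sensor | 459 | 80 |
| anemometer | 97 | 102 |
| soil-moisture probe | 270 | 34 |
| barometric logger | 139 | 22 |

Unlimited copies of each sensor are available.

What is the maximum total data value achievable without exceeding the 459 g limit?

Density check — anemometer 1.05, thermal camera 0.55, acoustic recorder 0.24, hyperspectral sensor 0.17 are the best per g.
4×anemometer uses 388 of the 459 g and totals 408.
Nothing else within 459 g beats 408.

408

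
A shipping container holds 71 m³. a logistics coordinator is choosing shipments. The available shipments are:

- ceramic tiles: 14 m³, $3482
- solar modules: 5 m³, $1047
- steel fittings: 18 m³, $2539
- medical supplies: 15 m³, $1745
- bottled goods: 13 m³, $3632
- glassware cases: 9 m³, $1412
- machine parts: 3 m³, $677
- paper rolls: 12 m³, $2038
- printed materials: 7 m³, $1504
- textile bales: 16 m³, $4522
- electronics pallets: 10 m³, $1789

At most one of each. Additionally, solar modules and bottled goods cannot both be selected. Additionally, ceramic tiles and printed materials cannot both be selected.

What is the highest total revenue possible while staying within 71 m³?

16140

By revenue per m³: textile bales 282.62, bottled goods 279.38, ceramic tiles 248.71 lead.
Best packing: ceramic tiles + bottled goods + machine parts + paper rolls + textile bales + electronics pallets — 68 m³, 16140 total.
That's the maximum — no feasible swap from here does better than 16140.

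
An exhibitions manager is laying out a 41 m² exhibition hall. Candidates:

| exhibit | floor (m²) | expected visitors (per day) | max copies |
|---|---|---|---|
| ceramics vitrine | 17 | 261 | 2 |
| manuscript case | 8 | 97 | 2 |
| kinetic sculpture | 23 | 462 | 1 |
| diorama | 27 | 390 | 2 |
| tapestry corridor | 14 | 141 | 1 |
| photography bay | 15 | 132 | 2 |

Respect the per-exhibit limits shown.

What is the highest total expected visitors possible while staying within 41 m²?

The ratio ordering already packs tightly: ceramics vitrine + kinetic sculpture, 40 m², 723.
That's the maximum — no swap from here does better than 723.

723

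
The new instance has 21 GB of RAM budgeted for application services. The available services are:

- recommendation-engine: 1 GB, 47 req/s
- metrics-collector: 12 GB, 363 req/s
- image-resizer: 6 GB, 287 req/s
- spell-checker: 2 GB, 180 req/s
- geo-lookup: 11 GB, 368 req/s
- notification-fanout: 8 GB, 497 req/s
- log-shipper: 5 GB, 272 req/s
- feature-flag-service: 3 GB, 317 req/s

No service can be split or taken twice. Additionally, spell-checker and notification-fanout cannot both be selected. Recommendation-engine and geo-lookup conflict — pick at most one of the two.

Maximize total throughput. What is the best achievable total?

By throughput per GB: feature-flag-service 105.67, spell-checker 90.00, notification-fanout 62.12 lead.
Recommendation-engine + image-resizer + notification-fanout + feature-flag-service uses 18 of the 21 GB and totals 1148.
Next best is spell-checker + geo-lookup + log-shipper + feature-flag-service at 1137 (21 GB) — short by 11.

1148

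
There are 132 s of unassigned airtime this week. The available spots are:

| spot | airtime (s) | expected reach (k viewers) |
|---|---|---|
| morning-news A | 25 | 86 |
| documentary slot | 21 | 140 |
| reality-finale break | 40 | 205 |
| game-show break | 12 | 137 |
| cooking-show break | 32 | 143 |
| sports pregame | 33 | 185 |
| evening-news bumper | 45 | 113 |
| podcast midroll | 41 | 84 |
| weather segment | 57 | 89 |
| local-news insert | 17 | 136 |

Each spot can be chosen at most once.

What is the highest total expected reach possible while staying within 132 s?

By expected reach per s: game-show break 11.42, local-news insert 8.00, documentary slot 6.67 lead.
Documentary slot + reality-finale break + game-show break + sports pregame + local-news insert uses 123 of the 132 s and totals 803.

803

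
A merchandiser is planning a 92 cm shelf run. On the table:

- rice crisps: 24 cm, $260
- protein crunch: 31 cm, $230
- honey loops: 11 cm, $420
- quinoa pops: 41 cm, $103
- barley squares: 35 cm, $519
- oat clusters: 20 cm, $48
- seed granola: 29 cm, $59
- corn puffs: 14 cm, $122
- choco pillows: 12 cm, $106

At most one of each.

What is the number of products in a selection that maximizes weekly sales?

4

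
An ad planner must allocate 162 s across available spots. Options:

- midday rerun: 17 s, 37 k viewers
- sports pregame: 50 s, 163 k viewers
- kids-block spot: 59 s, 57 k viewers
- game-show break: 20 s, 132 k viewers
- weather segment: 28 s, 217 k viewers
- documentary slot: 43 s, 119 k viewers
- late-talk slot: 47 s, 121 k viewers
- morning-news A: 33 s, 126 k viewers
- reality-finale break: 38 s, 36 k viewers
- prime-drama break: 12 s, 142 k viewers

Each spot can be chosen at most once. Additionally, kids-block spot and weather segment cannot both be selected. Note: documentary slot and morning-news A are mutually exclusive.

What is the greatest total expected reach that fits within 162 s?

Midday rerun + sports pregame + game-show break + weather segment + morning-news A + prime-drama break uses 160 of the 162 s and totals 817.
Runner-up sports pregame + game-show break + weather segment + morning-news A + prime-drama break tops out at 780.

817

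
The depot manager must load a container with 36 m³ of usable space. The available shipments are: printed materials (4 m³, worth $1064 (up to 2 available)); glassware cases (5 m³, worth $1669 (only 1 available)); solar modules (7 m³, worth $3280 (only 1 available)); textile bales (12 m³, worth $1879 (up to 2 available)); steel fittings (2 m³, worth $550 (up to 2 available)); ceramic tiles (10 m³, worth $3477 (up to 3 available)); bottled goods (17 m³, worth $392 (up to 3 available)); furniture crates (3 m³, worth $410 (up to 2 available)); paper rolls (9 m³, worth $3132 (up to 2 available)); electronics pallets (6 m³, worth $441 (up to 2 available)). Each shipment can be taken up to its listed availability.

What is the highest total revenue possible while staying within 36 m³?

13366

Taking the top-ratio shipments first gives solar modules + ceramic tiles + 2×paper rolls for 13021 (35 m³).
Replace paper rolls with ceramic tiles: the trade gains 345 net, giving 13366 at 36 m³.
Nothing else within 36 m³ beats 13366.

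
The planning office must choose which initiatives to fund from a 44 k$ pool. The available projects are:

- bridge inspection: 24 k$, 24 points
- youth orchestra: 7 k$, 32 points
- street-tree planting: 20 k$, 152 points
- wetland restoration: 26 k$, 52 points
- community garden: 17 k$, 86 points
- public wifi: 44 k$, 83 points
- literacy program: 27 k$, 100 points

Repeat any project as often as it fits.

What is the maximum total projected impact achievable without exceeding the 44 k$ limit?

304

Best packing: 2×street-tree planting — 40 k$, 304 total.
Every other selection either busts 44 k$ or fails to beat 304.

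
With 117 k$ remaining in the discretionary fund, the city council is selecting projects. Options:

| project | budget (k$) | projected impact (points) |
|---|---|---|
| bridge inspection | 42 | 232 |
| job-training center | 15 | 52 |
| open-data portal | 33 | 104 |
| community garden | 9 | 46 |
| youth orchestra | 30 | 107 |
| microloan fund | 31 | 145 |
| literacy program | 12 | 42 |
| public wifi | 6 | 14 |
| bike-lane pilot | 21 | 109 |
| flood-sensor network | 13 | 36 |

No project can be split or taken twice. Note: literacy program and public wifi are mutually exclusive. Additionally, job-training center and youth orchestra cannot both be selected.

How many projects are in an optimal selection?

5

Best achievable projected impact is 574.
bridge inspection + community garden + microloan fund + literacy program + bike-lane pilot hits 574 at 115 k$.
Every optimal selection uses 5 projects.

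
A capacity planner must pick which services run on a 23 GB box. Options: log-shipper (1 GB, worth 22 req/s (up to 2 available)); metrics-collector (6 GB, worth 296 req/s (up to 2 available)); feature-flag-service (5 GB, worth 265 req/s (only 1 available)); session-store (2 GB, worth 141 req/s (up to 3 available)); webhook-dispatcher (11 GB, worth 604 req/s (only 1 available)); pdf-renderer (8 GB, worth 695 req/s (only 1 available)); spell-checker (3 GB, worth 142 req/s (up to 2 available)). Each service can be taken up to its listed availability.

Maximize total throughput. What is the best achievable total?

1581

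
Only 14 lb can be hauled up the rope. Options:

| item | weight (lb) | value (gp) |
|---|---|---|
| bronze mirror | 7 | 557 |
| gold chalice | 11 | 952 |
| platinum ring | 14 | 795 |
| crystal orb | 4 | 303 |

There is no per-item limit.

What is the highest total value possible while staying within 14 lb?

By value per lb: gold chalice 86.55, bronze mirror 79.57, crystal orb 75.75, platinum ring 56.79 lead.
Taking the top-ratio items first gives gold chalice for 952 (11 lb).
The 11 lb tied up in gold chalice is better spent on 2×bronze mirror — total rises to 1114 (14 lb).
Nothing else within 14 lb beats 1114.

1114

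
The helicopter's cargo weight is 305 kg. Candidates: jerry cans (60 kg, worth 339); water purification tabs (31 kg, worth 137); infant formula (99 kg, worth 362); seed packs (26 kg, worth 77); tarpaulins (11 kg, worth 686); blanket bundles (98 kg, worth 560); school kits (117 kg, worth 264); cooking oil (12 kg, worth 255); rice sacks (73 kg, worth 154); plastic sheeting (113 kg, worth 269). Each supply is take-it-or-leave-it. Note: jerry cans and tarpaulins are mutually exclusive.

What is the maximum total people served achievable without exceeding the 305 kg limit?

2077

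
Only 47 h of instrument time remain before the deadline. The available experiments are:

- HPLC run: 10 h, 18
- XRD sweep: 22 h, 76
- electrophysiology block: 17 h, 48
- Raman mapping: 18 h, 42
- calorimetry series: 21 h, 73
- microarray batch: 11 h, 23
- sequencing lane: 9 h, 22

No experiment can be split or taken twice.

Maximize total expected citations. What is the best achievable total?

149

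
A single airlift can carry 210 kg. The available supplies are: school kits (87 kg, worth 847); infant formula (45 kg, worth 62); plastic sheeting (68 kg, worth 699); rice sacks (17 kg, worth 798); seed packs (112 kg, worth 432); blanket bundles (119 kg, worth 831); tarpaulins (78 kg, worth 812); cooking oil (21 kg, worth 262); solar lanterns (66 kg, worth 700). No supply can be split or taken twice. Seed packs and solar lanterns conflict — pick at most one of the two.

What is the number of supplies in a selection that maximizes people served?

4

Best achievable people served is 2719.
school kits + rice sacks + tarpaulins + cooking oil hits 2719 at 203 kg.
Every optimal selection uses 4 supplies.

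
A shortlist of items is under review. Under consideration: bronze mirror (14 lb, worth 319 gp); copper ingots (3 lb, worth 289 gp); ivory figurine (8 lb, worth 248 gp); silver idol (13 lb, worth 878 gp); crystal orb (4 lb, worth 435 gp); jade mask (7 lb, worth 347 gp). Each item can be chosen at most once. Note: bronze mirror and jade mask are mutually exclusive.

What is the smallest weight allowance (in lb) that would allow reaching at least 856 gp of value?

Minimise lb subject to total value ≥ 856.
silver idol reaches 878 using 13 lb.
Any bundle with less than 13 lb falls short of 856.

13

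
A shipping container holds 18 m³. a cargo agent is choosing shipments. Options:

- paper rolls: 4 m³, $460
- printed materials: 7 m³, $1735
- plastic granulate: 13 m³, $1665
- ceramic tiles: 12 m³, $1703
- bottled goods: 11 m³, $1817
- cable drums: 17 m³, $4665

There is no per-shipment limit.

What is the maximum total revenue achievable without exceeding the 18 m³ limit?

4665

Density check — cable drums 274.41, printed materials 247.86, bottled goods 165.18, ceramic tiles 141.92 are the best per m³.
Taking cable drums: 17 m³ used, 4665 in revenue.
The spare 1 m³ is too small for any remaining shipment, and no exchange beats 4665.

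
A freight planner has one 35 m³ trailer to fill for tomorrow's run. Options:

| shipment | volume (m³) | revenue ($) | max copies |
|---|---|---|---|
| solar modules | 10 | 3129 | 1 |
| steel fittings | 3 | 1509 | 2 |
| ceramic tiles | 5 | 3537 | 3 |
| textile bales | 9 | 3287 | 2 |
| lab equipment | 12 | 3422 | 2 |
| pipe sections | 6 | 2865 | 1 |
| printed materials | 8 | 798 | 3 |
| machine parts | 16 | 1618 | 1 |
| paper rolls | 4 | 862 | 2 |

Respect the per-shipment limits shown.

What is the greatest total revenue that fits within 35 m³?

18272

By revenue per m³: ceramic tiles 707.40, steel fittings 503.00, pipe sections 477.50, textile bales 365.22 lead.
Taking the top-ratio shipments first gives 2×steel fittings + 3×ceramic tiles + pipe sections + 2×paper rolls for 18218 (35 m³).
The 11 m³ tied up in steel fittings and 2×paper rolls is better spent on textile bales — total rises to 18272 (33 m³).
Every other selection either busts 35 m³ or exceeds an availability limit or fails to beat 18272.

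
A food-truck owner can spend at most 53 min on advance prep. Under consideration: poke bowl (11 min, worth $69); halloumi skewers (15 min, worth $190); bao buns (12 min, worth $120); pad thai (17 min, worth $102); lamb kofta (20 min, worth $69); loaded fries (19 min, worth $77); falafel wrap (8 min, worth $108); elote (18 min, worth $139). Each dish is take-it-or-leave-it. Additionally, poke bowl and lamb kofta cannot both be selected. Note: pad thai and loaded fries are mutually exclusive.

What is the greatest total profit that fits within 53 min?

557

Best packing: halloumi skewers + bao buns + falafel wrap + elote — 53 min, 557 total.
Nothing else feasible within 53 min beats 557.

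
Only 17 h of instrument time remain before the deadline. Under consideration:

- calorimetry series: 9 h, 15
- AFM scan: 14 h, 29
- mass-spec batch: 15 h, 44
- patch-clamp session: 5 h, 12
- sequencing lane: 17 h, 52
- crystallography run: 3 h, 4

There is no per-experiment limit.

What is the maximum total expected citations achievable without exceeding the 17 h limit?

Ranking by ratio (expected citations/h): sequencing lane 3.06, mass-spec batch 2.93, patch-clamp session 2.40.
Sequencing lane uses 17 of the 17 h and totals 52.

52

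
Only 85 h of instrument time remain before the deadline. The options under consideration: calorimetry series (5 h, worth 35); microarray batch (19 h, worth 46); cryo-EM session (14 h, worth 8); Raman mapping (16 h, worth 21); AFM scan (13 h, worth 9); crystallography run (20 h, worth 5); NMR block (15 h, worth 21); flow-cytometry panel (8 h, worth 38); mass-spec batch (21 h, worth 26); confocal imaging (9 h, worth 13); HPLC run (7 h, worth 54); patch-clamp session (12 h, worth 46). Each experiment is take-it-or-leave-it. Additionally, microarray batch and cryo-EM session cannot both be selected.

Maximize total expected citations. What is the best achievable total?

261

Greedy by ratio would take calorimetry series + microarray batch + NMR block + flow-cytometry panel + confocal imaging + HPLC run + patch-clamp session: 75 h used, total 253.
Replace confocal imaging with Raman mapping: the trade gains 8 net, giving 261 at 82 h.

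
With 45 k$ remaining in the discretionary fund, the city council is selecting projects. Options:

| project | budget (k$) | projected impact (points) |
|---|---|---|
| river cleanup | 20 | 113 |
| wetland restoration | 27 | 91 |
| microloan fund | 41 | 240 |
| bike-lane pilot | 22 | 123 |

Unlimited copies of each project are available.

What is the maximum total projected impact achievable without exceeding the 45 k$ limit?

246

Greedy by ratio would take microloan fund: 41 k$ used, total 240.
Replace microloan fund with 2×bike-lane pilot: the trade gains 6 net, giving 246 at 44 k$.
That's the maximum — no swap from here does better than 246.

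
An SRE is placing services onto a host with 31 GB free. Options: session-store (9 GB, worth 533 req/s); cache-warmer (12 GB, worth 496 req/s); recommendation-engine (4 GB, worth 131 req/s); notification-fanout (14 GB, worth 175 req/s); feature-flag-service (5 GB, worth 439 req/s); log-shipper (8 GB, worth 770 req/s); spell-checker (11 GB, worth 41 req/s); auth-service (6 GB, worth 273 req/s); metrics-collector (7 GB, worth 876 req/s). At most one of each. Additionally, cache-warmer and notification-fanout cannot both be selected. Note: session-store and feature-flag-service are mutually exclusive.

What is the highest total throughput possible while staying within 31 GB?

2489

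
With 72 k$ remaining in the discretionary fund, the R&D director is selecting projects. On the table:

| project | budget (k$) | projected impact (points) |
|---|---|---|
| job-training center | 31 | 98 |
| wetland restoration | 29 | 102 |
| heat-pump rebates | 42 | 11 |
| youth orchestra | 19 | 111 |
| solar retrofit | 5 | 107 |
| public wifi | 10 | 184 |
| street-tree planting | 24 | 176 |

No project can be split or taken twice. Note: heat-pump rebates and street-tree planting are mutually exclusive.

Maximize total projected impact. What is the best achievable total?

578

Best packing: youth orchestra + solar retrofit + public wifi + street-tree planting — 58 k$, 578 total.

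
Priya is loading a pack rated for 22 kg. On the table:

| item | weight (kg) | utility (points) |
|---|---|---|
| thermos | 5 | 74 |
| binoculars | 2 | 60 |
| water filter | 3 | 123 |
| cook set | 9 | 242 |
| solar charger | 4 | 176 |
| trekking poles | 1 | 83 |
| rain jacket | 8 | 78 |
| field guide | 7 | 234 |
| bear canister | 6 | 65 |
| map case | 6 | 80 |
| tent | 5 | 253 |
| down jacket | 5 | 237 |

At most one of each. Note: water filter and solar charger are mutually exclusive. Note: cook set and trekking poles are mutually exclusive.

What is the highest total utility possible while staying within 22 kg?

983

Best packing: solar charger + trekking poles + field guide + tent + down jacket — 22 kg, 983 total.
Next best is water filter + trekking poles + field guide + tent + down jacket at 930 (21 kg) — short by 53.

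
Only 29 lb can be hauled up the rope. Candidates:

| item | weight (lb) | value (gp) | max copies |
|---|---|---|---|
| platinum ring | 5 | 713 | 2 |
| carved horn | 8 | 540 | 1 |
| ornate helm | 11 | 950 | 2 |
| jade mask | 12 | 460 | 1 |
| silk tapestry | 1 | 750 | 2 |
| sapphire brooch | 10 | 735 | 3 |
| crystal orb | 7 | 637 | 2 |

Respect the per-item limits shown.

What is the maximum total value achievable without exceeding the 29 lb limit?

Greedy by ratio would take 2×platinum ring + 2×silk tapestry + 2×crystal orb: 26 lb used, total 4200.
The 7 lb tied up in crystal orb is better spent on sapphire brooch — total rises to 4298 (29 lb).
Nothing else within 29 lb beats 4298.

4298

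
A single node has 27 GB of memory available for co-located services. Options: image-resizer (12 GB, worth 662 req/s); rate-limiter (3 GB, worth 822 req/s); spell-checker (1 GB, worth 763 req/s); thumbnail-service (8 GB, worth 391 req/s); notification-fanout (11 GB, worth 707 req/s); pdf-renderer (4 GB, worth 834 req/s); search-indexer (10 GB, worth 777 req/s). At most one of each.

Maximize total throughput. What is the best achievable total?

By throughput per GB: spell-checker 763.00, rate-limiter 274.00, pdf-renderer 208.50, search-indexer 77.70 lead.
Rate-limiter + spell-checker + thumbnail-service + pdf-renderer + search-indexer uses 26 of the 27 GB and totals 3587.
Next best is rate-limiter + spell-checker + thumbnail-service + notification-fanout + pdf-renderer at 3517 (27 GB) — short by 70.

3587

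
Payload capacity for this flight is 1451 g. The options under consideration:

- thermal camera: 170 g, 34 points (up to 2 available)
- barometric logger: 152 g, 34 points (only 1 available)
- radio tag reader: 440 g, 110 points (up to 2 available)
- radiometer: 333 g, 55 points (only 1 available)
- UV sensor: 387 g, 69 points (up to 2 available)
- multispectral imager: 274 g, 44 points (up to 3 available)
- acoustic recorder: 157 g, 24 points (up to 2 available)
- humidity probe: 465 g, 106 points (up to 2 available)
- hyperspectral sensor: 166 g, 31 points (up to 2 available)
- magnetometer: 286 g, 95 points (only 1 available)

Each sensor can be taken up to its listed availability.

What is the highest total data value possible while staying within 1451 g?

359

A density-first pass picks barometric logger + 2×radio tag reader + magnetometer — 349 at 1318 g.
Dropping barometric logger frees 152 g; slotting in multispectral imager (274 g) lifts the total to 359 at 1440 g.
Every other selection either busts 1451 g or exceeds an availability limit or fails to beat 359.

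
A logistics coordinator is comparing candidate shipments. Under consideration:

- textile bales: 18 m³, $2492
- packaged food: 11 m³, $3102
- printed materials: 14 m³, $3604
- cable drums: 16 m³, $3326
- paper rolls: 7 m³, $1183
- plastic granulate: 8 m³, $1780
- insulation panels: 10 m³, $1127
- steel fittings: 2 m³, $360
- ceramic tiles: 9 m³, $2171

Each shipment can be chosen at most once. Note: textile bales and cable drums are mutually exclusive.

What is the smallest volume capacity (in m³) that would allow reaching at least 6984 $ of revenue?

Minimise m³ subject to total revenue ≥ 6984.
Taking packaged food + printed materials + steel fittings gives 7066 (≥ 6984) for 27 m³.
Any bundle with less than 27 m³ falls short of 6984.

27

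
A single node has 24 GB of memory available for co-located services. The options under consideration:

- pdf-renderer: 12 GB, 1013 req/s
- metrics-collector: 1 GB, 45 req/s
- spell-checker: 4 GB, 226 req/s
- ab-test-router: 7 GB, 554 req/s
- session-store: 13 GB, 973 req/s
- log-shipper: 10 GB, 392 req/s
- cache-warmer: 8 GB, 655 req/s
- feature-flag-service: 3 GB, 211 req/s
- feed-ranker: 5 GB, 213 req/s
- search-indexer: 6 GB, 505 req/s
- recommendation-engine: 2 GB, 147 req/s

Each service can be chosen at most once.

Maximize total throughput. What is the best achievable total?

1925

Greedy by ratio would take pdf-renderer + metrics-collector + feature-flag-service + search-indexer + recommendation-engine: 24 GB used, total 1921.
Reworking the packing: ab-test-router + cache-warmer + feature-flag-service + search-indexer uses 24 GB and improves the total to 1925.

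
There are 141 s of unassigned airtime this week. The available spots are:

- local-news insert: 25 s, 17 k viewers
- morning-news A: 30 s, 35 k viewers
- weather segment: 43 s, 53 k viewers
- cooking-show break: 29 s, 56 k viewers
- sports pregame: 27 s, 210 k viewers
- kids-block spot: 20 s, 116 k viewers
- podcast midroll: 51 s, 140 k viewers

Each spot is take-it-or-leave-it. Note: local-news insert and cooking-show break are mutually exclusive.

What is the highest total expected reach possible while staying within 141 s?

By expected reach per s: sports pregame 7.78, kids-block spot 5.80, podcast midroll 2.75, cooking-show break 1.93 lead.
Taking cooking-show break + sports pregame + kids-block spot + podcast midroll: 127 s used, 522 in expected reach.

522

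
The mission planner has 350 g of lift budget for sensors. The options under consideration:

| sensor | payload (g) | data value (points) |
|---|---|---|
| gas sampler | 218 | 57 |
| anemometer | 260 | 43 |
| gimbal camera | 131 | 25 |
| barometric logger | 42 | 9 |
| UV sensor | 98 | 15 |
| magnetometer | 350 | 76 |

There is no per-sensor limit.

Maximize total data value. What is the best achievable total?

Best packing: gas sampler + 3×barometric logger — 344 g, 84 total.
That's the maximum — no swap from here does better than 84.

84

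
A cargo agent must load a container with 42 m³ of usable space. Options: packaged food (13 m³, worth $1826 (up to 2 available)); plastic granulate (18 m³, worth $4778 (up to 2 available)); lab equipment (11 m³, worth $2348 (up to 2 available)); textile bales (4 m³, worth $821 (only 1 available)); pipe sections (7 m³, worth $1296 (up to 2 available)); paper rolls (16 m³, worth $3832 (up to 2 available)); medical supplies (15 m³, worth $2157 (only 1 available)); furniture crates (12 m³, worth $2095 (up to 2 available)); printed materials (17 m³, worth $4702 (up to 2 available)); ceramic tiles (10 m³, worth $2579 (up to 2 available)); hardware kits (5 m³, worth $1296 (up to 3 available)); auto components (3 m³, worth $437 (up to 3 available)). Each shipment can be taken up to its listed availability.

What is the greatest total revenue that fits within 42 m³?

A density-first pass picks 2×printed materials + hardware kits + auto components — 11137 at 42 m³.
Replace printed materials and auto components with ceramic tiles + 2×hardware kits: the trade gains 32 net, giving 11169 at 42 m³.
Every other selection either busts 42 m³ or exceeds an availability limit or fails to beat 11169.

11169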